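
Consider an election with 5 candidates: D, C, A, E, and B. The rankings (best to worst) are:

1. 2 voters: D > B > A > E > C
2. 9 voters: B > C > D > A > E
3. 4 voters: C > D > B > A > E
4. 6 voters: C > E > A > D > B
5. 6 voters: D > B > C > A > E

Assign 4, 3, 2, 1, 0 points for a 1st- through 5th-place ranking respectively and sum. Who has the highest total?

C

D: 2·4 + 9·2 + 4·3 + 6·1 + 6·4 = 68
C: 2·0 + 9·3 + 4·4 + 6·4 + 6·2 = 79
A: 2·2 + 9·1 + 4·1 + 6·2 + 6·1 = 35
E: 2·1 + 9·0 + 4·0 + 6·3 + 6·0 = 20
B: 2·3 + 9·4 + 4·2 + 6·0 + 6·3 = 68
C has the highest Borda score (79).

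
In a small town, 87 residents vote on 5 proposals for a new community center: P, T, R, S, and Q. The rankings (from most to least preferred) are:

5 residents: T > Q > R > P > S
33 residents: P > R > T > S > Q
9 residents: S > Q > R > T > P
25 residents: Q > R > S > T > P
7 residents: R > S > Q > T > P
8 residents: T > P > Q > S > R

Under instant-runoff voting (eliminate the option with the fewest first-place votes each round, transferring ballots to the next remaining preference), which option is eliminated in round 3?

Round 1: P 33, T 13, R 7, S 9, Q 25. Eliminate R.
Round 2: P 33, T 13, S 16, Q 25. Eliminate T.
Round 3: P 41, S 16, Q 30. Eliminate S.

S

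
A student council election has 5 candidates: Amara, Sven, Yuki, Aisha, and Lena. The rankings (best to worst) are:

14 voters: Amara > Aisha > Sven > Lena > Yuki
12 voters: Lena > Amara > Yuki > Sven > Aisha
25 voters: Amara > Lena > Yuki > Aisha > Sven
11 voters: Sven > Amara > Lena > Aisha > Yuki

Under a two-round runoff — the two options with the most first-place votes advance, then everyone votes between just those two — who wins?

Amara

Round 1 first-place votes: Amara 39, Sven 11, Yuki 0, Aisha 0, Lena 12.
Amara and Lena advance.
Runoff: Amara is preferred to Lena by 50 voters; Lena by 12.
Amara wins the runoff.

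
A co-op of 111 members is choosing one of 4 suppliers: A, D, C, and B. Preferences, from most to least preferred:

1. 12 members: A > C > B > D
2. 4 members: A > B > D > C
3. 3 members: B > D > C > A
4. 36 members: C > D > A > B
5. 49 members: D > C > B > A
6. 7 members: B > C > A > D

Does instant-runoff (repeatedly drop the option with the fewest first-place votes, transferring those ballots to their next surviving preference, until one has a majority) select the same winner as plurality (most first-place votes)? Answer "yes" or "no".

yes

Instant-runoff — R1 A 16, D 49, C 36, B 10 (B out); R2 A 16, D 52, C 43 (A out); R3 D 56, C 55 (D winner). Winner: D.
Plurality — first-place votes: A 16, D 49, C 36, B 10. Winner: D.
The two methods agree.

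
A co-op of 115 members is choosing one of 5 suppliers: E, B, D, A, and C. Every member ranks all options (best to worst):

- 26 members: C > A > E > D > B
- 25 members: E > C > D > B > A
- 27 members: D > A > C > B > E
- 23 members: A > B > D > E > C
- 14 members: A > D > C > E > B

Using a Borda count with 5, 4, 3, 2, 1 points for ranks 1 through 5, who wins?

E: 26·3 + 25·5 + 27·1 + 23·2 + 14·2 = 304
B: 26·1 + 25·2 + 27·2 + 23·4 + 14·1 = 236
D: 26·2 + 25·3 + 27·5 + 23·3 + 14·4 = 387
A: 26·4 + 25·1 + 27·4 + 23·5 + 14·5 = 422
C: 26·5 + 25·4 + 27·3 + 23·1 + 14·3 = 376
A has the highest Borda score (422).

A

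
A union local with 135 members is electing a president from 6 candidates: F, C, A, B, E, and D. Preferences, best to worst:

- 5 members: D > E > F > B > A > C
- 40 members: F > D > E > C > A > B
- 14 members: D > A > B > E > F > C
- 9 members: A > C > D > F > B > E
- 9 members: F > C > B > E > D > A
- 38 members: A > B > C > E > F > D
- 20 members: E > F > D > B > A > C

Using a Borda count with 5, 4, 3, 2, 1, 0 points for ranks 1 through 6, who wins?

F: 5·3 + 40·5 + 14·1 + 9·2 + 9·5 + 38·1 + 20·4 = 410
C: 5·0 + 40·2 + 14·0 + 9·4 + 9·4 + 38·3 + 20·0 = 266
A: 5·1 + 40·1 + 14·4 + 9·5 + 9·0 + 38·5 + 20·1 = 356
B: 5·2 + 40·0 + 14·3 + 9·1 + 9·3 + 38·4 + 20·2 = 280
E: 5·4 + 40·3 + 14·2 + 9·0 + 9·2 + 38·2 + 20·5 = 362
D: 5·5 + 40·4 + 14·5 + 9·3 + 9·1 + 38·0 + 20·3 = 351
F has the highest Borda score (410).

F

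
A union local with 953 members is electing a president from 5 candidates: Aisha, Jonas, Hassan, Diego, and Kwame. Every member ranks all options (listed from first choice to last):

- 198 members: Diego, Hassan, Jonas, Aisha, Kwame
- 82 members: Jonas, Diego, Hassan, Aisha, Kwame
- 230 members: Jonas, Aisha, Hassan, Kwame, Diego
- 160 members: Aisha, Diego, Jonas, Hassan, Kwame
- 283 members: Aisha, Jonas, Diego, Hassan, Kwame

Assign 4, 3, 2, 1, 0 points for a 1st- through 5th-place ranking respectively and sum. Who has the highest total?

Jonas

Aisha: 198·1 + 82·1 + 230·3 + 160·4 + 283·4 = 2742
Jonas: 198·2 + 82·4 + 230·4 + 160·2 + 283·3 = 2813
Hassan: 198·3 + 82·2 + 230·2 + 160·1 + 283·1 = 1661
Diego: 198·4 + 82·3 + 230·0 + 160·3 + 283·2 = 2084
Kwame: 198·0 + 82·0 + 230·1 + 160·0 + 283·0 = 230
Jonas has the highest Borda score (2813).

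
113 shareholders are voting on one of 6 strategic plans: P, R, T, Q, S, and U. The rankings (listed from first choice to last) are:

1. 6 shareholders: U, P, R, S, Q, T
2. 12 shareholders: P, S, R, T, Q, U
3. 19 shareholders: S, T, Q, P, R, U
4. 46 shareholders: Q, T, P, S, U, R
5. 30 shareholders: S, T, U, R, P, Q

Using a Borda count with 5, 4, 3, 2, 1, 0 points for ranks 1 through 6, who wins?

T

P: 6·4 + 12·5 + 19·2 + 46·3 + 30·1 = 290
R: 6·3 + 12·3 + 19·1 + 46·0 + 30·2 = 133
T: 6·0 + 12·2 + 19·4 + 46·4 + 30·4 = 404
Q: 6·1 + 12·1 + 19·3 + 46·5 + 30·0 = 305
S: 6·2 + 12·4 + 19·5 + 46·2 + 30·5 = 397
U: 6·5 + 12·0 + 19·0 + 46·1 + 30·3 = 166
T has the highest Borda score (404).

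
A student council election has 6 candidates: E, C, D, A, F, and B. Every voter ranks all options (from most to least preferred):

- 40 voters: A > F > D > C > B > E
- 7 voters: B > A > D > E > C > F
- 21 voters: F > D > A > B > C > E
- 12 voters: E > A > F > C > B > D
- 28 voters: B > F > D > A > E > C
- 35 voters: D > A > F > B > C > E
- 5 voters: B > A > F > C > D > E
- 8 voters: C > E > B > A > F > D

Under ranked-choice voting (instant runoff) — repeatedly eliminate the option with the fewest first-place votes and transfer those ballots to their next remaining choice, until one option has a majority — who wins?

Round 1: E 12, C 8, D 35, A 40, F 21, B 40. Eliminate C.
Round 2: E 20, D 35, A 40, F 21, B 40. Eliminate E.
Round 3: D 35, A 52, F 21, B 48. Eliminate F.
Round 4: D 56, A 52, B 48. Eliminate B.
Round 5: D 84, A 72. D has a majority.

D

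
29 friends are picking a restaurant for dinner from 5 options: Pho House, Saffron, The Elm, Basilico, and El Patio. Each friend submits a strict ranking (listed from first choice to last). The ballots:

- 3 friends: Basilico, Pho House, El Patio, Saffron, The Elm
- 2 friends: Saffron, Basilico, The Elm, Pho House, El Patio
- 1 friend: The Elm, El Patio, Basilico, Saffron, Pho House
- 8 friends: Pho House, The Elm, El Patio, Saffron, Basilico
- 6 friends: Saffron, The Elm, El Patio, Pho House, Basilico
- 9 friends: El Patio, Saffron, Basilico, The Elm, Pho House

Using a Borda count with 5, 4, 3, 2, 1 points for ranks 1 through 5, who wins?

Pho House: 3·4 + 2·2 + 1·1 + 8·5 + 6·2 + 9·1 = 78
Saffron: 3·2 + 2·5 + 1·2 + 8·2 + 6·5 + 9·4 = 100
The Elm: 3·1 + 2·3 + 1·5 + 8·4 + 6·4 + 9·2 = 88
Basilico: 3·5 + 2·4 + 1·3 + 8·1 + 6·1 + 9·3 = 67
El Patio: 3·3 + 2·1 + 1·4 + 8·3 + 6·3 + 9·5 = 102
El Patio has the highest Borda score (102).

El Patio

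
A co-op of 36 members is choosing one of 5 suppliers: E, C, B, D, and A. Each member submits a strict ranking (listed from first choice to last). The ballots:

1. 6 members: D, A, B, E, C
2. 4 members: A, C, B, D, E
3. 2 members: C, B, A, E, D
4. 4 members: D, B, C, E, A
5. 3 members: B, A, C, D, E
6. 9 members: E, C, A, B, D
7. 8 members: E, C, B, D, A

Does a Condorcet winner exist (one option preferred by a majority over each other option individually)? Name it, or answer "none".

none

Checking pairwise contests:
B beats E 19–17.
E beats C 23–13.
C beats B 23–13.
E beats D 19–17.
E beats A 21–15.
Every option loses at least one head-to-head, so there is no Condorcet winner.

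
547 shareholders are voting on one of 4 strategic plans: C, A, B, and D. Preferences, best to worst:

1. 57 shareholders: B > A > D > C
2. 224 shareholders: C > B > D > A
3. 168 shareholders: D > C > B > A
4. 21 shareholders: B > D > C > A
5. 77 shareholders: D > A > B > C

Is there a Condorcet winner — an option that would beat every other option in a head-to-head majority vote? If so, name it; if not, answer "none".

none

Checking pairwise contests:
D beats C 323–224.
C beats A 413–134.
C beats B 392–155.
B beats D 302–245.
Every option loses at least one head-to-head, so there is no Condorcet winner.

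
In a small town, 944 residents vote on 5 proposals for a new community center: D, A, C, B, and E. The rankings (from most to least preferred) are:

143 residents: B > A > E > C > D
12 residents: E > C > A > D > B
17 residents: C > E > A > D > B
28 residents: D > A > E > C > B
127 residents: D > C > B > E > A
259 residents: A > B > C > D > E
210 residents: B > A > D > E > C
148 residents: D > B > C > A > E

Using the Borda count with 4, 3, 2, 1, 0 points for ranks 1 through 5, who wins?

D: 143·0 + 12·1 + 17·1 + 28·4 + 127·4 + 259·1 + 210·2 + 148·4 = 1920
A: 143·3 + 12·2 + 17·2 + 28·3 + 127·0 + 259·4 + 210·3 + 148·1 = 2385
C: 143·1 + 12·3 + 17·4 + 28·1 + 127·3 + 259·2 + 210·0 + 148·2 = 1470
B: 143·4 + 12·0 + 17·0 + 28·0 + 127·2 + 259·3 + 210·4 + 148·3 = 2887
E: 143·2 + 12·4 + 17·3 + 28·2 + 127·1 + 259·0 + 210·1 + 148·0 = 778
B has the highest Borda score (2887).

B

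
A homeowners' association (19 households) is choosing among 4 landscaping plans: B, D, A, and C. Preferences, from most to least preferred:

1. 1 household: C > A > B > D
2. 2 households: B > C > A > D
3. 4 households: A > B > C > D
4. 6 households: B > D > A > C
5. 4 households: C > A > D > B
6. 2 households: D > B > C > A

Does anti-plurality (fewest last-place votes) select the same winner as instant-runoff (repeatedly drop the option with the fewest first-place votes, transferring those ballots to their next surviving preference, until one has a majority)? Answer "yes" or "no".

Anti-plurality — last-place votes: B 4, D 7, A 2, C 6. Winner: A.
Instant-runoff — R1 B 8, D 2, A 4, C 5 (D out); R2 B 10, A 4, C 5 (B winner). Winner: B.
The two methods disagree.

no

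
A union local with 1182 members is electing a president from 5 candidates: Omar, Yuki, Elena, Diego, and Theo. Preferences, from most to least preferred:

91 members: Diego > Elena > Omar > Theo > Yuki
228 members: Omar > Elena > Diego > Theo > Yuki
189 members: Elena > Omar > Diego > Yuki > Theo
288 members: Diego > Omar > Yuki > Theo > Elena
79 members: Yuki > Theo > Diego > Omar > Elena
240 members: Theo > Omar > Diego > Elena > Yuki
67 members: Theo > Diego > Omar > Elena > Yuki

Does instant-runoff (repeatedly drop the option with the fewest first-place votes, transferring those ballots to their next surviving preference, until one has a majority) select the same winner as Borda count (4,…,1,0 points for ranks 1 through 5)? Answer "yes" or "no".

Instant-runoff — R1 Omar 228, Yuki 79, Elena 189, Diego 379, Theo 307 (Yuki out); R2 Omar 228, Elena 189, Diego 379, Theo 386 (Elena out); R3 Omar 417, Diego 379, Theo 386 (Diego out); R4 Omar 796, Theo 386 (Omar winner). Winner: Omar.
Borda — scores: Omar 3458, Yuki 1081, Elena 2020, Diego 3189, Theo 2072. Winner: Omar.
The two methods agree.

yes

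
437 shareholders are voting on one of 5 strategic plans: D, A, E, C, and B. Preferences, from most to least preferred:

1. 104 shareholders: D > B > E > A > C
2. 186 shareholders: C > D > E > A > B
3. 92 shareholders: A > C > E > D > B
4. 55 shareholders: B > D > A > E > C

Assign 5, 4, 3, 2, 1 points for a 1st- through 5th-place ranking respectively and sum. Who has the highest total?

D: 104·5 + 186·4 + 92·2 + 55·4 = 1668
A: 104·2 + 186·2 + 92·5 + 55·3 = 1205
E: 104·3 + 186·3 + 92·3 + 55·2 = 1256
C: 104·1 + 186·5 + 92·4 + 55·1 = 1457
B: 104·4 + 186·1 + 92·1 + 55·5 = 969
D has the highest Borda score (1668).

D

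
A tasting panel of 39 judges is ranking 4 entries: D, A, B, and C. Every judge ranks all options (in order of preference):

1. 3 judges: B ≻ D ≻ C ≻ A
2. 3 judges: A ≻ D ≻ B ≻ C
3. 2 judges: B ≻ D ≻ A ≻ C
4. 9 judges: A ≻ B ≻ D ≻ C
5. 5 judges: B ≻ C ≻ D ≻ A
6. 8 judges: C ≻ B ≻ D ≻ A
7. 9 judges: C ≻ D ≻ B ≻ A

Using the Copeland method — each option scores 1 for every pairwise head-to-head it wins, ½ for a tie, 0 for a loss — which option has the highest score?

B

D: beats A; loses to B and C → score 1.
A: loses to D, B, and C → score 0.
B: beats D, A, and C → score 3.
C: beats D and A; loses to B → score 2.
B has the best pairwise record.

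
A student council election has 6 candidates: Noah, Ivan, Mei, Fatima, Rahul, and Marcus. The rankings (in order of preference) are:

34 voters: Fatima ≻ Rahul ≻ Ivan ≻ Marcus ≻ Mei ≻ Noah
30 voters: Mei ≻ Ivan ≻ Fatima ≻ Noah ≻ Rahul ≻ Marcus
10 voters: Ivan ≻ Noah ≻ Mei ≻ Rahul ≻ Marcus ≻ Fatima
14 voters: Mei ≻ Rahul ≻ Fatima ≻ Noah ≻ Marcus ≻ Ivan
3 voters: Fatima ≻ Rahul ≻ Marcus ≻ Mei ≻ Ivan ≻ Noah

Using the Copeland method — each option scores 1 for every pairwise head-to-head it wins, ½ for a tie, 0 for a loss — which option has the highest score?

Mei

Noah: beats Marcus; loses to Ivan, Mei, Fatima, and Rahul → score 1.
Ivan: beats Noah and Marcus; loses to Mei, Fatima, and Rahul → score 2.
Mei: beats Noah, Ivan, Fatima, Rahul, and Marcus → score 5.
Fatima: beats Noah, Ivan, Rahul, and Marcus; loses to Mei → score 4.
Rahul: beats Noah, Ivan, and Marcus; loses to Mei and Fatima → score 3.
Marcus: loses to Noah, Ivan, Mei, Fatima, and Rahul → score 0.
Mei has the best pairwise record.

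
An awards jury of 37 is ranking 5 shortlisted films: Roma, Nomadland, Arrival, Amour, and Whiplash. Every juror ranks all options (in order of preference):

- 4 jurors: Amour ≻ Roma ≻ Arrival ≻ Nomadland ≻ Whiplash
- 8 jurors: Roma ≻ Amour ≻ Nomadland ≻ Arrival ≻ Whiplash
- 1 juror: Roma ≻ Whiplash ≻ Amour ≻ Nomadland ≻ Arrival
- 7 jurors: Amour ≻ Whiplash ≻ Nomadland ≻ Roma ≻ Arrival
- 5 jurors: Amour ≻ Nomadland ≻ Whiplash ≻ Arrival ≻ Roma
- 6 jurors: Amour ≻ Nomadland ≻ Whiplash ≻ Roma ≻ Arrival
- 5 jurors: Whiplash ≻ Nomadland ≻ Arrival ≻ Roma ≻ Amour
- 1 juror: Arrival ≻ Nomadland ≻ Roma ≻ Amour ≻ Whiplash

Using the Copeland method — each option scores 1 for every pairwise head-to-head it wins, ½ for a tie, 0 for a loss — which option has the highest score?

Amour

Roma: beats Arrival; loses to Nomadland, Amour, and Whiplash → score 1.
Nomadland: beats Roma, Arrival, and Whiplash; loses to Amour → score 3.
Arrival: loses to Roma, Nomadland, Amour, and Whiplash → score 0.
Amour: beats Roma, Nomadland, Arrival, and Whiplash → score 4.
Whiplash: beats Roma and Arrival; loses to Nomadland and Amour → score 2.
Amour has the best pairwise record.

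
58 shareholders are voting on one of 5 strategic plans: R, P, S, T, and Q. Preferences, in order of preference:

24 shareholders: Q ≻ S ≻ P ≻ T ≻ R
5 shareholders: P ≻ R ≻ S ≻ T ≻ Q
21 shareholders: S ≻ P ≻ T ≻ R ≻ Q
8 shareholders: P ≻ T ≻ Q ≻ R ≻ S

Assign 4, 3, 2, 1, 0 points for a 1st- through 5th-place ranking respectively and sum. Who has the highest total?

R: 24·0 + 5·3 + 21·1 + 8·1 = 44
P: 24·2 + 5·4 + 21·3 + 8·4 = 163
S: 24·3 + 5·2 + 21·4 + 8·0 = 166
T: 24·1 + 5·1 + 21·2 + 8·3 = 95
Q: 24·4 + 5·0 + 21·0 + 8·2 = 112
S has the highest Borda score (166).

S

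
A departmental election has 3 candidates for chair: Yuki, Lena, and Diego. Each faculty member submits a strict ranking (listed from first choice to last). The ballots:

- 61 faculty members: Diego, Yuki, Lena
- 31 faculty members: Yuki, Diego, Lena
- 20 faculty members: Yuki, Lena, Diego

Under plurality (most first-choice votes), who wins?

First-place votes: Yuki 51, Lena 0, Diego 61.
Diego has the most first-place votes.

Diego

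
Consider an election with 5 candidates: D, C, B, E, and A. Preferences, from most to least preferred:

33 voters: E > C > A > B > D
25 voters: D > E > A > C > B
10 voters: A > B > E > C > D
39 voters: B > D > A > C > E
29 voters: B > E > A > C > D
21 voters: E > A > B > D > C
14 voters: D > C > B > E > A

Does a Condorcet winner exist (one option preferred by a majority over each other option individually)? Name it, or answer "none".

none

Checking pairwise contests:
B beats D 132–39.
D beats C 99–72.
A beats B 89–82.
B beats E 92–79.
E beats A 122–49.
Every option loses at least one head-to-head, so there is no Condorcet winner.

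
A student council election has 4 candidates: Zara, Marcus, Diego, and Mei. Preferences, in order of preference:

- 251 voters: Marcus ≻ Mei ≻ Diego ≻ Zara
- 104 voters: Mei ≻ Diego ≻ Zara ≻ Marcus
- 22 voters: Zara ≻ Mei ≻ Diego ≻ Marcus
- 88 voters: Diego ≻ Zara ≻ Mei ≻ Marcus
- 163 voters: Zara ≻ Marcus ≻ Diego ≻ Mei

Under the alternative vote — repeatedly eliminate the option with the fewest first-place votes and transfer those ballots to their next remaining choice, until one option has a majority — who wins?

Zara

Round 1: Zara 185, Marcus 251, Diego 88, Mei 104. Eliminate Diego.
Round 2: Zara 273, Marcus 251, Mei 104. Eliminate Mei.
Round 3: Zara 377, Marcus 251. Zara has a majority.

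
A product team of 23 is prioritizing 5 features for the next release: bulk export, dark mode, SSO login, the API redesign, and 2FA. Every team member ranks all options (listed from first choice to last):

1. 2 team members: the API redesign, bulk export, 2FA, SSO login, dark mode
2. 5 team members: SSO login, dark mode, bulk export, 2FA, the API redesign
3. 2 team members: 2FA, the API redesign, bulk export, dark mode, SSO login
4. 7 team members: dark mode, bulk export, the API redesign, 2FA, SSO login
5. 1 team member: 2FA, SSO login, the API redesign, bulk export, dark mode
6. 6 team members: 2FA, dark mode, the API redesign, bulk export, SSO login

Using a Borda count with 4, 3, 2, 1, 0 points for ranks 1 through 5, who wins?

bulk export: 2·3 + 5·2 + 2·2 + 7·3 + 1·1 + 6·1 = 48
dark mode: 2·0 + 5·3 + 2·1 + 7·4 + 1·0 + 6·3 = 63
SSO login: 2·1 + 5·4 + 2·0 + 7·0 + 1·3 + 6·0 = 25
the API redesign: 2·4 + 5·0 + 2·3 + 7·2 + 1·2 + 6·2 = 42
2FA: 2·2 + 5·1 + 2·4 + 7·1 + 1·4 + 6·4 = 52
dark mode has the highest Borda score (63).

dark mode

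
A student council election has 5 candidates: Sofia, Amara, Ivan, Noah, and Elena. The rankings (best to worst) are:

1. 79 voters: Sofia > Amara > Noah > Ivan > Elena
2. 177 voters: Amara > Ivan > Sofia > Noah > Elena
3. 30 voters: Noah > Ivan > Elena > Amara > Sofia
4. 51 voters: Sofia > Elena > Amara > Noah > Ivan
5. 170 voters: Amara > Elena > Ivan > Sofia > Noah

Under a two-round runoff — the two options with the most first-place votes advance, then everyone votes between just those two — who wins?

Amara

Round 1 first-place votes: Sofia 130, Amara 347, Ivan 0, Noah 30, Elena 0.
Amara and Sofia advance.
Runoff: Amara is preferred to Sofia by 377 voters; Sofia by 130.
Amara wins the runoff.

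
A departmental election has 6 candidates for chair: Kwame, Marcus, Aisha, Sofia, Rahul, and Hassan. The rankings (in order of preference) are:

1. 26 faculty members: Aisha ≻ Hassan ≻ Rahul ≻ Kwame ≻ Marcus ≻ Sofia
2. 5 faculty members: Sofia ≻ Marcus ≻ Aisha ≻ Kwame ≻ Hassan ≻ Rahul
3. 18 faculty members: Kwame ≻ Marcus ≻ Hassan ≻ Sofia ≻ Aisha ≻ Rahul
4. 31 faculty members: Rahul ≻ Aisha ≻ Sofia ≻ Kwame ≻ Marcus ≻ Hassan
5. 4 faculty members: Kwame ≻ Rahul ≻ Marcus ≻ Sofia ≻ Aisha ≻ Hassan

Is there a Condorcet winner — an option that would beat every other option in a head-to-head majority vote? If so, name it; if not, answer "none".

Aisha vs Kwame: 62–22 for Aisha.
Aisha vs Marcus: 57–27 for Aisha.
Aisha vs Sofia: 57–27 for Aisha.
Aisha vs Rahul: 49–35 for Aisha.
Aisha vs Hassan: 66–18 for Aisha.
Aisha beats every other option head-to-head.

Aisha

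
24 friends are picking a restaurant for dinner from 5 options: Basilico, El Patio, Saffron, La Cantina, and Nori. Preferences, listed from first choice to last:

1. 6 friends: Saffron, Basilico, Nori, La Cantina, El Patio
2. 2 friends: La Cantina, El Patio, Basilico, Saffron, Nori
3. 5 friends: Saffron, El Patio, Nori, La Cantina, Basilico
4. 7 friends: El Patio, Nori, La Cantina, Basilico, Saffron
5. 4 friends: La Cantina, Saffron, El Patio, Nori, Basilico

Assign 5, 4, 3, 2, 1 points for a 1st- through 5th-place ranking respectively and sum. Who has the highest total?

Basilico: 6·4 + 2·3 + 5·1 + 7·2 + 4·1 = 53
El Patio: 6·1 + 2·4 + 5·4 + 7·5 + 4·3 = 81
Saffron: 6·5 + 2·2 + 5·5 + 7·1 + 4·4 = 82
La Cantina: 6·2 + 2·5 + 5·2 + 7·3 + 4·5 = 73
Nori: 6·3 + 2·1 + 5·3 + 7·4 + 4·2 = 71
Saffron has the highest Borda score (82).

Saffron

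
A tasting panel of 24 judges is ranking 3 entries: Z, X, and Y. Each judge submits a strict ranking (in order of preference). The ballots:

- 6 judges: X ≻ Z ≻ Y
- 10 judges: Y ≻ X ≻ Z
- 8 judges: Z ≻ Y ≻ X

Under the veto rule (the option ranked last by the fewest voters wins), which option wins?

Y

Last-place votes: Z 10, X 8, Y 6.
Y is ranked last by the fewest voters, so Y wins.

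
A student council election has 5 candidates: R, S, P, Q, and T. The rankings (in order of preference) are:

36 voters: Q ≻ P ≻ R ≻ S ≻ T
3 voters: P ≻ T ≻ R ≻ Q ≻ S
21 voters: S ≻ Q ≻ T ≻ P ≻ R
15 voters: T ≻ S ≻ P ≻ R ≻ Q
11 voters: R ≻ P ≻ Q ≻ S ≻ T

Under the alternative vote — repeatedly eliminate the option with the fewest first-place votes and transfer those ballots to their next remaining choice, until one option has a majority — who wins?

Round 1: R 11, S 21, P 3, Q 36, T 15. Eliminate P.
Round 2: R 11, S 21, Q 36, T 18. Eliminate R.
Round 3: S 21, Q 47, T 18. Q has a majority.

Q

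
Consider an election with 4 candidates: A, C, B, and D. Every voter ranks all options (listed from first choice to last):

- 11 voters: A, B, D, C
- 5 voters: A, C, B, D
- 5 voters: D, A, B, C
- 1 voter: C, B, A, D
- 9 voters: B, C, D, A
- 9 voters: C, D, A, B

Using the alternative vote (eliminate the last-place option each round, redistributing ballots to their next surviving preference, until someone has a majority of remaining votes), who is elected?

A

Round 1: A 16, C 10, B 9, D 5. Eliminate D.
Round 2: A 21, C 10, B 9. A has a majority.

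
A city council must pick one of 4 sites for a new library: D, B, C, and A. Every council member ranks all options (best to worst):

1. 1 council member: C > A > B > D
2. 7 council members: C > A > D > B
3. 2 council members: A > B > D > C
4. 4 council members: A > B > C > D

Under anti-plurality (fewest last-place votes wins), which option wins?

A

Last-place votes: D 5, B 7, C 2, A 0.
A is ranked last by the fewest voters, so A wins.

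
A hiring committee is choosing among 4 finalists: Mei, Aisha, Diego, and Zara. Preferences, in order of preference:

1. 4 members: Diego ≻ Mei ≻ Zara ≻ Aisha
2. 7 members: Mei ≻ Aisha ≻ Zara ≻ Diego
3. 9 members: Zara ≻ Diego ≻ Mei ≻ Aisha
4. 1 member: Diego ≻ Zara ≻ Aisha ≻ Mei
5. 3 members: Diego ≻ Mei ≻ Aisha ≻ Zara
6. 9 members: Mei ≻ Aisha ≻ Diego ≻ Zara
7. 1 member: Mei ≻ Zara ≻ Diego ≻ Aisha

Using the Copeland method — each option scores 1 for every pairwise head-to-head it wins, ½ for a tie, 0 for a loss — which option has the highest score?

Mei

Mei: beats Aisha and Zara; ties Diego → score 2.5.
Aisha: beats Zara; loses to Mei and Diego → score 1.
Diego: beats Aisha; ties Mei and Zara → score 2.
Zara: ties Diego; loses to Mei and Aisha → score 0.5.
Mei has the best pairwise record.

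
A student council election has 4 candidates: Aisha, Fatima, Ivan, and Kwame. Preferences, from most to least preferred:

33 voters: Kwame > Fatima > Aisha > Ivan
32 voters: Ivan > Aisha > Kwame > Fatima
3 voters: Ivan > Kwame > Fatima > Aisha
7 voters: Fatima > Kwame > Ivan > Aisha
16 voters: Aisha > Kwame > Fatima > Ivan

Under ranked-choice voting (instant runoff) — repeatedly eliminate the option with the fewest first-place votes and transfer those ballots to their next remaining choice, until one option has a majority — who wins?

Round 1: Aisha 16, Fatima 7, Ivan 35, Kwame 33. Eliminate Fatima.
Round 2: Aisha 16, Ivan 35, Kwame 40. Eliminate Aisha.
Round 3: Ivan 35, Kwame 56. Kwame has a majority.

Kwame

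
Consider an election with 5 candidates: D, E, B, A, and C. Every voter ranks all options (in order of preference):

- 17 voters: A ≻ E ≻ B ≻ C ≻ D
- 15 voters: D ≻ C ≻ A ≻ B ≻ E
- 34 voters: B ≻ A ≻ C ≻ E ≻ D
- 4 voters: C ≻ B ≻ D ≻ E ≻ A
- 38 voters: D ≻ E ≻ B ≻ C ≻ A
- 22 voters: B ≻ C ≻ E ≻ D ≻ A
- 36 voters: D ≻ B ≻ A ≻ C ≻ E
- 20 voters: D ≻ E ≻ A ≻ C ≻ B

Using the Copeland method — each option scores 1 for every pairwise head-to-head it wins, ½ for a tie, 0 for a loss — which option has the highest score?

D: beats E, B, A, and C → score 4.
E: loses to D, B, A, and C → score 0.
B: beats E, A, and C; loses to D → score 3.
A: beats E and C; loses to D and B → score 2.
C: beats E; loses to D, B, and A → score 1.
D has the best pairwise record.

D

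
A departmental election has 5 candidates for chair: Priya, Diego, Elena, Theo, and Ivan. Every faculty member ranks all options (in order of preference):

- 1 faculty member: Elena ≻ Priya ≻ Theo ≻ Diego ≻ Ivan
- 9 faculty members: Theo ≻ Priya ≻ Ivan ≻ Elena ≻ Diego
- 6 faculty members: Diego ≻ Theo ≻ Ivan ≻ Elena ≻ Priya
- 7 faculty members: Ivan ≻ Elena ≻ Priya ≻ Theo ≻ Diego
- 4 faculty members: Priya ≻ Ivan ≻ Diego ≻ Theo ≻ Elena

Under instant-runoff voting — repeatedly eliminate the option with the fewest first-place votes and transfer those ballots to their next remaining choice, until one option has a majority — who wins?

Round 1: Priya 4, Diego 6, Elena 1, Theo 9, Ivan 7. Eliminate Elena.
Round 2: Priya 5, Diego 6, Theo 9, Ivan 7. Eliminate Priya.
Round 3: Diego 6, Theo 10, Ivan 11. Eliminate Diego.
Round 4: Theo 16, Ivan 11. Theo has a majority.

Theo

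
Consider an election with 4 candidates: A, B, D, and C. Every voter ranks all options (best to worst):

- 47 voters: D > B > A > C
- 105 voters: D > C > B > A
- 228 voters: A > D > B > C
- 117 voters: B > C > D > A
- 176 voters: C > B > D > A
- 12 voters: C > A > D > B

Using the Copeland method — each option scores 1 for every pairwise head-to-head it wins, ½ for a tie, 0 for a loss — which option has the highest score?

A: loses to B, D, and C → score 0.
B: beats A and C; loses to D → score 2.
D: beats A, B, and C → score 3.
C: beats A; loses to B and D → score 1.
D has the best pairwise record.

D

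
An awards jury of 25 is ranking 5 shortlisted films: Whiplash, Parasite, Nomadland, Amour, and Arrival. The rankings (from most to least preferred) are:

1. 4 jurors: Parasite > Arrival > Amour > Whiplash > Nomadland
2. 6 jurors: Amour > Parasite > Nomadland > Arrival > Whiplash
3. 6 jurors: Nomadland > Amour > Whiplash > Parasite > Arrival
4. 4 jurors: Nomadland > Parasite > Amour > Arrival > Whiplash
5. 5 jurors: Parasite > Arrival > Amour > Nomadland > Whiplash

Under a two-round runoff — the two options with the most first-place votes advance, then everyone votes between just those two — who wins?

Parasite

Round 1 first-place votes: Whiplash 0, Parasite 9, Nomadland 10, Amour 6, Arrival 0.
Nomadland and Parasite advance.
Runoff: Nomadland is preferred to Parasite by 10 voters; Parasite by 15.
Parasite wins the runoff.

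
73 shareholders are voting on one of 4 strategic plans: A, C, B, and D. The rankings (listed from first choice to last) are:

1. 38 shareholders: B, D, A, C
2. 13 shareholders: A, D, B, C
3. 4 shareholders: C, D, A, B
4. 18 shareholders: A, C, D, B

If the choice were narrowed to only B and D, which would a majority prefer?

Voters preferring B to D: 38; preferring D to B: 35.
B wins the head-to-head.

B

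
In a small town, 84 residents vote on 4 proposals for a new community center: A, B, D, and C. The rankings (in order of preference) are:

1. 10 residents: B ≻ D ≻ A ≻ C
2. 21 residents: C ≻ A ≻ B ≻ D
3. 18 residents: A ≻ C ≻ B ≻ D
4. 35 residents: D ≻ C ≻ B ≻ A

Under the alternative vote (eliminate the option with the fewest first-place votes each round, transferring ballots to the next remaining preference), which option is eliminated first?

Round 1: A 18, B 10, D 35, C 21. Eliminate B.

B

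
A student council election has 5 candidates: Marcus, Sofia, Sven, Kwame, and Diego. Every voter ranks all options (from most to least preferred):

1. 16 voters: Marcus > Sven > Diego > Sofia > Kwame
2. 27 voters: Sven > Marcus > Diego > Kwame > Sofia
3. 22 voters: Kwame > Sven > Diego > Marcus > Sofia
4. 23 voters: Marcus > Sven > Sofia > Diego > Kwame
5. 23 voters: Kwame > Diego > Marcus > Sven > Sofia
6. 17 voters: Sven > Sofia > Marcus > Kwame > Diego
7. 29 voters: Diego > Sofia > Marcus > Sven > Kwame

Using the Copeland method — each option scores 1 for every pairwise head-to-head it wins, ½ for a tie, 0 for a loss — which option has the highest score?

Marcus

Marcus: beats Sofia, Sven, Kwame, and Diego → score 4.
Sofia: beats Kwame; loses to Marcus, Sven, and Diego → score 1.
Sven: beats Sofia, Kwame, and Diego; loses to Marcus → score 3.
Kwame: loses to Marcus, Sofia, Sven, and Diego → score 0.
Diego: beats Sofia and Kwame; loses to Marcus and Sven → score 2.
Marcus has the best pairwise record.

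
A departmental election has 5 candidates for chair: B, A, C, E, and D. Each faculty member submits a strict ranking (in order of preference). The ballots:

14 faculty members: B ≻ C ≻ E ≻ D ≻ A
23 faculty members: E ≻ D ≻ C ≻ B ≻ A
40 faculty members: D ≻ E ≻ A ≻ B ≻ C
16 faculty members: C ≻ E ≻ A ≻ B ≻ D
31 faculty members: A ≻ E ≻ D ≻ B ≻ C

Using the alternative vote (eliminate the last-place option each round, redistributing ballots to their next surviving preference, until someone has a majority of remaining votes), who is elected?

Round 1: B 14, A 31, C 16, E 23, D 40. Eliminate B.
Round 2: A 31, C 30, E 23, D 40. Eliminate E.
Round 3: A 31, C 30, D 63. D has a majority.

D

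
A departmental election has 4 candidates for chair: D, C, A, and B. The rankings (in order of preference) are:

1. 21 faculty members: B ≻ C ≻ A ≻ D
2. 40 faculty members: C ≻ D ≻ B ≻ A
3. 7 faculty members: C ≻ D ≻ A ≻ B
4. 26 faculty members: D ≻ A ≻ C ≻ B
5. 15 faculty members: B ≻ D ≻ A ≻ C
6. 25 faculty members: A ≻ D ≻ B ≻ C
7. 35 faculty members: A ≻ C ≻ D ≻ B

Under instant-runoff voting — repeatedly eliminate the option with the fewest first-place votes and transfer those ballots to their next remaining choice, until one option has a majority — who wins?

A

Round 1: D 26, C 47, A 60, B 36. Eliminate D.
Round 2: C 47, A 86, B 36. A has a majority.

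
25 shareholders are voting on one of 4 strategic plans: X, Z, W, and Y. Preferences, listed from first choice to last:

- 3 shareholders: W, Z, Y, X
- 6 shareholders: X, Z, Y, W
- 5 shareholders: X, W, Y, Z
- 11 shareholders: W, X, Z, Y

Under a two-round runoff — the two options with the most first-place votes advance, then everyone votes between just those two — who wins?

Round 1 first-place votes: X 11, Z 0, W 14, Y 0.
W and X advance.
Runoff: W is preferred to X by 14 voters; X by 11.
W wins the runoff.

W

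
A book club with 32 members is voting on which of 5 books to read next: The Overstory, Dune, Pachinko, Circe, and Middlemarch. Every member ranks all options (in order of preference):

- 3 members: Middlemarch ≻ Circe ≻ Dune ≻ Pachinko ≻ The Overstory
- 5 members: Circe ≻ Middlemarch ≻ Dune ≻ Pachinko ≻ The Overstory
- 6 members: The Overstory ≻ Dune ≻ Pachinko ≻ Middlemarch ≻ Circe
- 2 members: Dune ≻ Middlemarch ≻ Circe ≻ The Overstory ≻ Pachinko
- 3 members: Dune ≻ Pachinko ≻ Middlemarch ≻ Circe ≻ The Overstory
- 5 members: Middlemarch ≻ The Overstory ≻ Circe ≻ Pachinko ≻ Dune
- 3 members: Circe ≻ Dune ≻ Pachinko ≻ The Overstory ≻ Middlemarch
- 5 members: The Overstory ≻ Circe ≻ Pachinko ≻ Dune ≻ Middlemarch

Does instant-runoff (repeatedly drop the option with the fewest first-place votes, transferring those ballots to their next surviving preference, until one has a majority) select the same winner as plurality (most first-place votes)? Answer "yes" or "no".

no

Instant-runoff — R1 The Overstory 11, Dune 5, Pachinko 0, Circe 8, Middlemarch 8 (Pachinko out); R2 The Overstory 11, Dune 5, Circe 8, Middlemarch 8 (Dune out); R3 The Overstory 11, Circe 8, Middlemarch 13 (Circe out); R4 The Overstory 14, Middlemarch 18 (Middlemarch winner). Winner: Middlemarch.
Plurality — first-place votes: The Overstory 11, Dune 5, Pachinko 0, Circe 8, Middlemarch 8. Winner: The Overstory.
The two methods disagree.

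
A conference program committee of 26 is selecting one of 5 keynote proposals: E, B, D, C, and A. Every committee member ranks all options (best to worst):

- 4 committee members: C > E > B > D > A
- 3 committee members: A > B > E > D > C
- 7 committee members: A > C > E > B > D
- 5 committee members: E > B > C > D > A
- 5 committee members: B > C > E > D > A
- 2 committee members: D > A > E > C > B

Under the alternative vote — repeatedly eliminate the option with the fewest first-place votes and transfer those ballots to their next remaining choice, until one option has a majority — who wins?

Round 1: E 5, B 5, D 2, C 4, A 10. Eliminate D.
Round 2: E 5, B 5, C 4, A 12. Eliminate C.
Round 3: E 9, B 5, A 12. Eliminate B.
Round 4: E 14, A 12. E has a majority.

E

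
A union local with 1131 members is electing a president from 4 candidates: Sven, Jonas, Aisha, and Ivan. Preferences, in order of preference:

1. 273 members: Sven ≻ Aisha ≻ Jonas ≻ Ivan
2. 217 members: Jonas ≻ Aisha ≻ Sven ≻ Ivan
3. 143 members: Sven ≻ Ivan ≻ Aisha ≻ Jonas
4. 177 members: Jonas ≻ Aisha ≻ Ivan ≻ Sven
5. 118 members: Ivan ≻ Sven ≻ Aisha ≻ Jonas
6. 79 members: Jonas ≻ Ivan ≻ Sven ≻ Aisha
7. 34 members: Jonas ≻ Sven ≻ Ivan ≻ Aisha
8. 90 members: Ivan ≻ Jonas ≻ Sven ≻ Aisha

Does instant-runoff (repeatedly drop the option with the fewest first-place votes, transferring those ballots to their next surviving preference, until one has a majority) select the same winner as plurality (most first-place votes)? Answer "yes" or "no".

Instant-runoff — R1 Sven 416, Jonas 507, Aisha 0, Ivan 208 (Aisha out); R2 Sven 416, Jonas 507, Ivan 208 (Ivan out); R3 Sven 534, Jonas 597 (Jonas winner). Winner: Jonas.
Plurality — first-place votes: Sven 416, Jonas 507, Aisha 0, Ivan 208. Winner: Jonas.
The two methods agree.

yes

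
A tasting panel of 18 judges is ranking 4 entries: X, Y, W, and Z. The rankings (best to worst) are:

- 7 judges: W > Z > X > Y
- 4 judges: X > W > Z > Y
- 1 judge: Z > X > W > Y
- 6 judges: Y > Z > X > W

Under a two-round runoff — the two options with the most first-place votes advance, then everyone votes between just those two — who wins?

Round 1 first-place votes: X 4, Y 6, W 7, Z 1.
W and Y advance.
Runoff: W is preferred to Y by 12 voters; Y by 6.
W wins the runoff.

W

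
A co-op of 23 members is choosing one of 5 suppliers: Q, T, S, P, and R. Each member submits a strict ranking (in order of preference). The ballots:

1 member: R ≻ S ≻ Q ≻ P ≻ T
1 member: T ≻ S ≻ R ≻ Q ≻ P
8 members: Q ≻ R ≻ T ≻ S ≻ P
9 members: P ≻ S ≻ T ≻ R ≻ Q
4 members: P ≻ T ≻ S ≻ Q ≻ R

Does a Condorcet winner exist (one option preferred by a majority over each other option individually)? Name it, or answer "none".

P vs Q: 13–10 for P.
P vs T: 14–9 for P.
P vs S: 13–10 for P.
P vs R: 13–10 for P.
P beats every other option head-to-head.

P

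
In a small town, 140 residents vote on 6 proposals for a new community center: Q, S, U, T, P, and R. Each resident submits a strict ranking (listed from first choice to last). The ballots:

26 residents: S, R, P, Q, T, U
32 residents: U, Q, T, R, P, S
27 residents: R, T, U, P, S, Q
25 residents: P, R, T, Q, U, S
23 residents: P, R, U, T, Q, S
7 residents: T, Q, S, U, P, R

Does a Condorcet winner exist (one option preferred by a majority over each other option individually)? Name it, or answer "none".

R vs Q: 101–39 for R.
R vs S: 107–33 for R.
R vs U: 101–39 for R.
R vs T: 101–39 for R.
R vs P: 85–55 for R.
R beats every other option head-to-head.

R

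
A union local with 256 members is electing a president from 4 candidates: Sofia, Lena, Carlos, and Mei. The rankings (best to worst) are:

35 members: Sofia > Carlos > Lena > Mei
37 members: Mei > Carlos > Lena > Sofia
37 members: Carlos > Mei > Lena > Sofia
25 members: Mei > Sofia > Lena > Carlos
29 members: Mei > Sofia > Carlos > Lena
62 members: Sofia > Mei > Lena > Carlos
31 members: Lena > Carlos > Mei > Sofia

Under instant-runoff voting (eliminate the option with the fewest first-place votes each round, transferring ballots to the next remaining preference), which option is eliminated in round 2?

Carlos

Round 1: Sofia 97, Lena 31, Carlos 37, Mei 91. Eliminate Lena.
Round 2: Sofia 97, Carlos 68, Mei 91. Eliminate Carlos.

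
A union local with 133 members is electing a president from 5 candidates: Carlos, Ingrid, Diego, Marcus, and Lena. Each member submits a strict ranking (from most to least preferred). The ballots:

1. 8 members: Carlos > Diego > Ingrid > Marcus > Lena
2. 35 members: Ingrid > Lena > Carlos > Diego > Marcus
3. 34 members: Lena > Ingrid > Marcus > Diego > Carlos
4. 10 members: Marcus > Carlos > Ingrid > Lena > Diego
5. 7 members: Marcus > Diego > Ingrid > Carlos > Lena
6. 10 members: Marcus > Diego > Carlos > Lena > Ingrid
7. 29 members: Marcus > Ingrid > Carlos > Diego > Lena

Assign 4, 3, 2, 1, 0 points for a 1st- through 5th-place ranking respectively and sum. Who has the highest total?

Ingrid

Carlos: 8·4 + 35·2 + 34·0 + 10·3 + 7·1 + 10·2 + 29·2 = 217
Ingrid: 8·2 + 35·4 + 34·3 + 10·2 + 7·2 + 10·0 + 29·3 = 379
Diego: 8·3 + 35·1 + 34·1 + 10·0 + 7·3 + 10·3 + 29·1 = 173
Marcus: 8·1 + 35·0 + 34·2 + 10·4 + 7·4 + 10·4 + 29·4 = 300
Lena: 8·0 + 35·3 + 34·4 + 10·1 + 7·0 + 10·1 + 29·0 = 261
Ingrid has the highest Borda score (379).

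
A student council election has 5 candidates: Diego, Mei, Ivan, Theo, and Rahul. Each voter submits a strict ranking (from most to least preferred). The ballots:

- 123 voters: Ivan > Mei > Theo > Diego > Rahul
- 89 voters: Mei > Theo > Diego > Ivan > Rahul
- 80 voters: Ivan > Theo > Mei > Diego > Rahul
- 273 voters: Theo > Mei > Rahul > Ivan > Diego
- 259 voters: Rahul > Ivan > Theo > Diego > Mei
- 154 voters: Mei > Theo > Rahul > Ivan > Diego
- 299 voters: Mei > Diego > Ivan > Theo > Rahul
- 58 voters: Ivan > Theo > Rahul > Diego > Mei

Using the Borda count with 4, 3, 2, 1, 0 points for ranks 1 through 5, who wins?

Mei

Diego: 123·1 + 89·2 + 80·1 + 273·0 + 259·1 + 154·0 + 299·3 + 58·1 = 1595
Mei: 123·3 + 89·4 + 80·2 + 273·3 + 259·0 + 154·4 + 299·4 + 58·0 = 3516
Ivan: 123·4 + 89·1 + 80·4 + 273·1 + 259·3 + 154·1 + 299·2 + 58·4 = 2935
Theo: 123·2 + 89·3 + 80·3 + 273·4 + 259·2 + 154·3 + 299·1 + 58·3 = 3298
Rahul: 123·0 + 89·0 + 80·0 + 273·2 + 259·4 + 154·2 + 299·0 + 58·2 = 2006
Mei has the highest Borda score (3516).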